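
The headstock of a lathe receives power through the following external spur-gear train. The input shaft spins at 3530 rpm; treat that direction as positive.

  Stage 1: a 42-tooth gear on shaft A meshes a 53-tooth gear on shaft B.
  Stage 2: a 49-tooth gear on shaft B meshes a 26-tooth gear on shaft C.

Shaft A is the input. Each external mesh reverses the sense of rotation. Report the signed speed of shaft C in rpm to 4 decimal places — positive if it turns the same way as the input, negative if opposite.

Stage 1 [42T→53T]: ω = 3530.0000×42/53 = 2797.3585 rpm, dir flips to −; running = −2797.3585
Stage 2 [49T→26T]: ω = 2797.3585×49/26 = 5271.9448 rpm, dir flips to +; running = +5271.9448

+5271.9448 rpm (same as input, |ω| = 5271.9448 rpm)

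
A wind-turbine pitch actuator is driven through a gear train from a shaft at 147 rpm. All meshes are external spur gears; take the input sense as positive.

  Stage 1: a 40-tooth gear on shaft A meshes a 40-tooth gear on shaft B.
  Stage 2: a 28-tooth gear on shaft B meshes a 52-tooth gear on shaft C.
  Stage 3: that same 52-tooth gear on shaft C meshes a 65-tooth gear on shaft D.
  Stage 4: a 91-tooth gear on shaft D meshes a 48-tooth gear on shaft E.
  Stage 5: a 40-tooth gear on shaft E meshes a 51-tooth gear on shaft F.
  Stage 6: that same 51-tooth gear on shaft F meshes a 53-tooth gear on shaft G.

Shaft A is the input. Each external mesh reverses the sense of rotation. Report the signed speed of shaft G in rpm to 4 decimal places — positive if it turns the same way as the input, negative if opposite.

Stage 1 [40T→40T]: ω = 147.0000×40/40 = 147.0000 rpm, dir flips to −; running = −147.0000
Stage 2 [28T→52T]: ω = 147.0000×28/52 = 79.1538 rpm, dir flips to +; running = +79.1538
Stage 3 [52T→65T]: ω = 79.1538×52/65 = 63.3231 rpm, dir flips to −; running = −63.3231
Stage 4 [91T→48T]: ω = 63.3231×91/48 = 120.0500 rpm, dir flips to +; running = +120.0500
Stage 5 [40T→51T]: ω = 120.0500×40/51 = 94.1569 rpm, dir flips to −; running = −94.1569
Stage 6 [51T→53T]: ω = 94.1569×51/53 = 90.6038 rpm, dir flips to +; running = +90.6038

+90.6038 rpm (same as input, |ω| = 90.6038 rpm)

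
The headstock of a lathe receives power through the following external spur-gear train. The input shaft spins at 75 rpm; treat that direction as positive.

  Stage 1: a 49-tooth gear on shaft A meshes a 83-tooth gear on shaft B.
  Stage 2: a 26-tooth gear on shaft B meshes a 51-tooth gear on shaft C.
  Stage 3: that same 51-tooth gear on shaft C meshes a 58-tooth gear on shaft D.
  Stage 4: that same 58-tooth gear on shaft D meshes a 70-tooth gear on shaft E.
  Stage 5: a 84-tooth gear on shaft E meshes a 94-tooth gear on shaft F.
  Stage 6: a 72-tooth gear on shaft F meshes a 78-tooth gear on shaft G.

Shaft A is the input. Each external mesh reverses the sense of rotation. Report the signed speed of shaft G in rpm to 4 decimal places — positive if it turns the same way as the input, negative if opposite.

Stage 1 [49T→83T]: ω = 75.0000×49/83 = 44.2771 rpm, dir flips to −; running = −44.2771
Stage 2 [26T→51T]: ω = 44.2771×26/51 = 22.5726 rpm, dir flips to +; running = +22.5726
Stage 3 [51T→58T]: ω = 22.5726×51/58 = 19.8484 rpm, dir flips to −; running = −19.8484
Stage 4 [58T→70T]: ω = 19.8484×58/70 = 16.4458 rpm, dir flips to +; running = +16.4458
Stage 5 [84T→94T]: ω = 16.4458×84/94 = 14.6962 rpm, dir flips to −; running = −14.6962
Stage 6 [72T→78T]: ω = 14.6962×72/78 = 13.5658 rpm, dir flips to +; running = +13.5658

+13.5658 rpm (same as input, |ω| = 13.5658 rpm)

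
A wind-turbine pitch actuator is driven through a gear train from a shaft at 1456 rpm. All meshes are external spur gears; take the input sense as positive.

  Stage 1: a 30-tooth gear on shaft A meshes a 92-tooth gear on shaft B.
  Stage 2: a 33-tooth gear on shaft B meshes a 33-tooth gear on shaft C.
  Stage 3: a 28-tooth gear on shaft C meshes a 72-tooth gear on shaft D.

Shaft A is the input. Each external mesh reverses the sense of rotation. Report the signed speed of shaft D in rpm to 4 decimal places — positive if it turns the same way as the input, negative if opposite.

Stage 1 [30T→92T]: ω = 1456.0000×30/92 = 474.7826 rpm, dir flips to −; running = −474.7826
Stage 2 [33T→33T]: ω = 474.7826×33/33 = 474.7826 rpm, dir flips to +; running = +474.7826
Stage 3 [28T→72T]: ω = 474.7826×28/72 = 184.6377 rpm, dir flips to −; running = −184.6377

-184.6377 rpm (opposite to input, |ω| = 184.6377 rpm)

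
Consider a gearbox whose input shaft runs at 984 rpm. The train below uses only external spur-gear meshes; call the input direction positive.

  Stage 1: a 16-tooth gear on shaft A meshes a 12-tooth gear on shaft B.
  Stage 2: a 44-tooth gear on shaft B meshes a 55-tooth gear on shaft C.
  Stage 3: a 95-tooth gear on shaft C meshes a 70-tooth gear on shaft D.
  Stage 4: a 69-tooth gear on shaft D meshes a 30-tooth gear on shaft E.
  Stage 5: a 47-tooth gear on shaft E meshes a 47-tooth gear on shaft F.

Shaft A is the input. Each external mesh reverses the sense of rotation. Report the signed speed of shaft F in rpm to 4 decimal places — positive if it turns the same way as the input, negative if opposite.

Stage 1 [16T→12T]: ω = 984.0000×16/12 = 1312.0000 rpm, dir flips to −; running = −1312.0000
Stage 2 [44T→55T]: ω = 1312.0000×44/55 = 1049.6000 rpm, dir flips to +; running = +1049.6000
Stage 3 [95T→70T]: ω = 1049.6000×95/70 = 1424.4571 rpm, dir flips to −; running = −1424.4571
Stage 4 [69T→30T]: ω = 1424.4571×69/30 = 3276.2514 rpm, dir flips to +; running = +3276.2514
Stage 5 [47T→47T]: ω = 3276.2514×47/47 = 3276.2514 rpm, dir flips to −; running = −3276.2514

-3276.2514 rpm (opposite to input, |ω| = 3276.2514 rpm)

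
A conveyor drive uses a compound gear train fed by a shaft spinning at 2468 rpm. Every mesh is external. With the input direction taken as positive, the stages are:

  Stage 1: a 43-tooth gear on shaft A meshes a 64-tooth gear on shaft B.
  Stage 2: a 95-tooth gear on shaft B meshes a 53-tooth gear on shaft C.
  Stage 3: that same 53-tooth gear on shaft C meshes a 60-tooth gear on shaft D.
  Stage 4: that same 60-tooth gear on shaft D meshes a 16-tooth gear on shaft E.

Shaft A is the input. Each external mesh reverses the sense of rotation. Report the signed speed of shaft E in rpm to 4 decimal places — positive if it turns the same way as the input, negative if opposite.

+9845.4883 rpm (same as input, |ω| = 9845.4883 rpm)

Stage 1 [43T→64T]: ω = 2468.0000×43/64 = 1658.1875 rpm, dir flips to −; running = −1658.1875
Stage 2 [95T→53T]: ω = 1658.1875×95/53 = 2972.2229 rpm, dir flips to +; running = +2972.2229
Stage 3 [53T→60T]: ω = 2972.2229×53/60 = 2625.4635 rpm, dir flips to −; running = −2625.4635
Stage 4 [60T→16T]: ω = 2625.4635×60/16 = 9845.4883 rpm, dir flips to +; running = +9845.4883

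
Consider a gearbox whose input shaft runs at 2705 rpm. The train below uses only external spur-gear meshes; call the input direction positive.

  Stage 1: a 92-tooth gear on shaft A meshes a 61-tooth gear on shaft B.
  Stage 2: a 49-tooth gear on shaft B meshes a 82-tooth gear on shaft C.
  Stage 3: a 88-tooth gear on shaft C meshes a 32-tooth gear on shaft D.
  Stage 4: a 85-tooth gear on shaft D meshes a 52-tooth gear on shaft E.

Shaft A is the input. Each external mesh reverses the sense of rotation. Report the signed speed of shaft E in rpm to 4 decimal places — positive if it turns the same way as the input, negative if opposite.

+10958.6174 rpm (same as input, |ω| = 10958.6174 rpm)

Stage 1 [92T→61T]: ω = 2705.0000×92/61 = 4079.6721 rpm, dir flips to −; running = −4079.6721
Stage 2 [49T→82T]: ω = 4079.6721×49/82 = 2437.8529 rpm, dir flips to +; running = +2437.8529
Stage 3 [88T→32T]: ω = 2437.8529×88/32 = 6704.0954 rpm, dir flips to −; running = −6704.0954
Stage 4 [85T→52T]: ω = 6704.0954×85/52 = 10958.6174 rpm, dir flips to +; running = +10958.6174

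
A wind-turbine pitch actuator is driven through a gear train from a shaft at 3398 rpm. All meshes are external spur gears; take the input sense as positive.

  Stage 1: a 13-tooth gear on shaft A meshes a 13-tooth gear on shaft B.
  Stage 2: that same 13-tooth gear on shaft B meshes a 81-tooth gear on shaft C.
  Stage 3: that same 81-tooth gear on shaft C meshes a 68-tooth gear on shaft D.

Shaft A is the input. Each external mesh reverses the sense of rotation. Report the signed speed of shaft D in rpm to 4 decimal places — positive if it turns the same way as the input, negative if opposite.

Stage 1 [13T→13T]: ω = 3398.0000×13/13 = 3398.0000 rpm, dir flips to −; running = −3398.0000
Stage 2 [13T→81T]: ω = 3398.0000×13/81 = 545.3580 rpm, dir flips to +; running = +545.3580
Stage 3 [81T→68T]: ω = 545.3580×81/68 = 649.6176 rpm, dir flips to −; running = −649.6176

-649.6176 rpm (opposite to input, |ω| = 649.6176 rpm)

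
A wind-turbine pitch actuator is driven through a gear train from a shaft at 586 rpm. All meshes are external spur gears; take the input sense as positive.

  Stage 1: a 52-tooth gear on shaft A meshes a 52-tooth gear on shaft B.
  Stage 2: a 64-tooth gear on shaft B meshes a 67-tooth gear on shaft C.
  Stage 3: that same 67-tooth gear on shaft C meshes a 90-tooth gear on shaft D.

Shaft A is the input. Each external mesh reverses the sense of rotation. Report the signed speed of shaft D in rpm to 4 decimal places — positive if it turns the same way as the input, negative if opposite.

-416.7111 rpm (opposite to input, |ω| = 416.7111 rpm)

Stage 1 [52T→52T]: ω = 586.0000×52/52 = 586.0000 rpm, dir flips to −; running = −586.0000
Stage 2 [64T→67T]: ω = 586.0000×64/67 = 559.7612 rpm, dir flips to +; running = +559.7612
Stage 3 [67T→90T]: ω = 559.7612×67/90 = 416.7111 rpm, dir flips to −; running = −416.7111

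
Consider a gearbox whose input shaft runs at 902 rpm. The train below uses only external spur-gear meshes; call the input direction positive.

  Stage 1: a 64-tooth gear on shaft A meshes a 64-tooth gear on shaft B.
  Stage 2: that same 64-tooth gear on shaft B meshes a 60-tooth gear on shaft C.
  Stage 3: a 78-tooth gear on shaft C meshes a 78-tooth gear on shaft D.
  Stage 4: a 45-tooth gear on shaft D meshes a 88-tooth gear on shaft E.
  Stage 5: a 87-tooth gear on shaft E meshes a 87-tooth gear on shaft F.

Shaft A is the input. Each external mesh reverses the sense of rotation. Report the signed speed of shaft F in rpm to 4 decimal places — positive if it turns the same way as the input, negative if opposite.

-492.0000 rpm (opposite to input, |ω| = 492.0000 rpm)

Stage 1 [64T→64T]: ω = 902.0000×64/64 = 902.0000 rpm, dir flips to −; running = −902.0000
Stage 2 [64T→60T]: ω = 902.0000×64/60 = 962.1333 rpm, dir flips to +; running = +962.1333
Stage 3 [78T→78T]: ω = 962.1333×78/78 = 962.1333 rpm, dir flips to −; running = −962.1333
Stage 4 [45T→88T]: ω = 962.1333×45/88 = 492.0000 rpm, dir flips to +; running = +492.0000
Stage 5 [87T→87T]: ω = 492.0000×87/87 = 492.0000 rpm, dir flips to −; running = −492.0000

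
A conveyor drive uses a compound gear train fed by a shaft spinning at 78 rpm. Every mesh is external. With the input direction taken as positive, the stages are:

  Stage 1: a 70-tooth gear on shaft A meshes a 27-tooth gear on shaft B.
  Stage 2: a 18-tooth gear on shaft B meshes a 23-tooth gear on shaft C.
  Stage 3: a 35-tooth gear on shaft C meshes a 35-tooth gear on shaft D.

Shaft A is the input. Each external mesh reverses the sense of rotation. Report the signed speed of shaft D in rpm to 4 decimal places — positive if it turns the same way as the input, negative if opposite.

-158.2609 rpm (opposite to input, |ω| = 158.2609 rpm)

Stage 1 [70T→27T]: ω = 78.0000×70/27 = 202.2222 rpm, dir flips to −; running = −202.2222
Stage 2 [18T→23T]: ω = 202.2222×18/23 = 158.2609 rpm, dir flips to +; running = +158.2609
Stage 3 [35T→35T]: ω = 158.2609×35/35 = 158.2609 rpm, dir flips to −; running = −158.2609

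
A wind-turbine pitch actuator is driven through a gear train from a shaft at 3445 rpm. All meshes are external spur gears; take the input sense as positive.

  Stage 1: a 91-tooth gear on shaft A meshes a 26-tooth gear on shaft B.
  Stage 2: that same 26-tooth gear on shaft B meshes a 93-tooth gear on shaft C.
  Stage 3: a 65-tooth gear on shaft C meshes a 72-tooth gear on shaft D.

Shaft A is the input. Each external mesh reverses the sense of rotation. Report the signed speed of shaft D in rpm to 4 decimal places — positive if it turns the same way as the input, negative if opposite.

Stage 1 [91T→26T]: ω = 3445.0000×91/26 = 12057.5000 rpm, dir flips to −; running = −12057.5000
Stage 2 [26T→93T]: ω = 12057.5000×26/93 = 3370.9140 rpm, dir flips to +; running = +3370.9140
Stage 3 [65T→72T]: ω = 3370.9140×65/72 = 3043.1862 rpm, dir flips to −; running = −3043.1862

-3043.1862 rpm (opposite to input, |ω| = 3043.1862 rpm)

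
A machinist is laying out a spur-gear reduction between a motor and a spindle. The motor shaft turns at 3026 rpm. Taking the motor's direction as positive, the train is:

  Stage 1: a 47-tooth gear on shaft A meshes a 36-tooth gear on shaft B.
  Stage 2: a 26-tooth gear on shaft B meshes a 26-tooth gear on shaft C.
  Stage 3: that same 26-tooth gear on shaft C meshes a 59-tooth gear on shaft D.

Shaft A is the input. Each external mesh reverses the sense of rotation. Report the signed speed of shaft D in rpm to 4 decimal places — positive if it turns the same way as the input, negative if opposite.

Stage 1 [47T→36T]: ω = 3026.0000×47/36 = 3950.6111 rpm, dir flips to −; running = −3950.6111
Stage 2 [26T→26T]: ω = 3950.6111×26/26 = 3950.6111 rpm, dir flips to +; running = +3950.6111
Stage 3 [26T→59T]: ω = 3950.6111×26/59 = 1740.9473 rpm, dir flips to −; running = −1740.9473

-1740.9473 rpm (opposite to input, |ω| = 1740.9473 rpm)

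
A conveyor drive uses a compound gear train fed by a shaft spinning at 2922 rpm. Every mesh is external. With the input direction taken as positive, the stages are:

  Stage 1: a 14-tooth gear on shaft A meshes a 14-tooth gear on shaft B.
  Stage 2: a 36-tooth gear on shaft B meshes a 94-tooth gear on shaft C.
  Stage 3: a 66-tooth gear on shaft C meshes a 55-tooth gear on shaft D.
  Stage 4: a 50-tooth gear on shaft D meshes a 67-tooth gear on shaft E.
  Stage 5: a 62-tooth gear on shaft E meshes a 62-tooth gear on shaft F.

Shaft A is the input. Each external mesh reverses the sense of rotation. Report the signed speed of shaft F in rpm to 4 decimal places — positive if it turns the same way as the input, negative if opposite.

Stage 1 [14T→14T]: ω = 2922.0000×14/14 = 2922.0000 rpm, dir flips to −; running = −2922.0000
Stage 2 [36T→94T]: ω = 2922.0000×36/94 = 1119.0638 rpm, dir flips to +; running = +1119.0638
Stage 3 [66T→55T]: ω = 1119.0638×66/55 = 1342.8766 rpm, dir flips to −; running = −1342.8766
Stage 4 [50T→67T]: ω = 1342.8766×50/67 = 1002.1467 rpm, dir flips to +; running = +1002.1467
Stage 5 [62T→62T]: ω = 1002.1467×62/62 = 1002.1467 rpm, dir flips to −; running = −1002.1467

-1002.1467 rpm (opposite to input, |ω| = 1002.1467 rpm)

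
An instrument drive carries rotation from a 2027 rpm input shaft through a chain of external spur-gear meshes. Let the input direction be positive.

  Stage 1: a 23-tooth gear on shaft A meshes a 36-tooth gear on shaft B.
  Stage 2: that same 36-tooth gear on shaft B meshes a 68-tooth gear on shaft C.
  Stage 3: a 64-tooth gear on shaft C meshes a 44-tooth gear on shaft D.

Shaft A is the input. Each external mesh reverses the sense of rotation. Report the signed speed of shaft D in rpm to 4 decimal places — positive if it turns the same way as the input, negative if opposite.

-997.2406 rpm (opposite to input, |ω| = 997.2406 rpm)

Stage 1 [23T→36T]: ω = 2027.0000×23/36 = 1295.0278 rpm, dir flips to −; running = −1295.0278
Stage 2 [36T→68T]: ω = 1295.0278×36/68 = 685.6029 rpm, dir flips to +; running = +685.6029
Stage 3 [64T→44T]: ω = 685.6029×64/44 = 997.2406 rpm, dir flips to −; running = −997.2406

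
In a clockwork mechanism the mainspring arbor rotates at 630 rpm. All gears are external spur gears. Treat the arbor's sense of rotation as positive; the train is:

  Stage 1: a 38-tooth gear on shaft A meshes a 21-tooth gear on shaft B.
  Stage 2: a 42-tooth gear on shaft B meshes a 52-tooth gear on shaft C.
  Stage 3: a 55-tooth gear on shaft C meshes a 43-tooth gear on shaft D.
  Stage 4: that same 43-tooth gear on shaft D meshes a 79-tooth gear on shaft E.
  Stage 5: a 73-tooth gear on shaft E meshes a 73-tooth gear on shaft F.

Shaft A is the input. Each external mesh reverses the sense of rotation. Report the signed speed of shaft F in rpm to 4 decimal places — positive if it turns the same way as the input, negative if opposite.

Stage 1 [38T→21T]: ω = 630.0000×38/21 = 1140.0000 rpm, dir flips to −; running = −1140.0000
Stage 2 [42T→52T]: ω = 1140.0000×42/52 = 920.7692 rpm, dir flips to +; running = +920.7692
Stage 3 [55T→43T]: ω = 920.7692×55/43 = 1177.7281 rpm, dir flips to −; running = −1177.7281
Stage 4 [43T→79T]: ω = 1177.7281×43/79 = 641.0419 rpm, dir flips to +; running = +641.0419
Stage 5 [73T→73T]: ω = 641.0419×73/73 = 641.0419 rpm, dir flips to −; running = −641.0419

-641.0419 rpm (opposite to input, |ω| = 641.0419 rpm)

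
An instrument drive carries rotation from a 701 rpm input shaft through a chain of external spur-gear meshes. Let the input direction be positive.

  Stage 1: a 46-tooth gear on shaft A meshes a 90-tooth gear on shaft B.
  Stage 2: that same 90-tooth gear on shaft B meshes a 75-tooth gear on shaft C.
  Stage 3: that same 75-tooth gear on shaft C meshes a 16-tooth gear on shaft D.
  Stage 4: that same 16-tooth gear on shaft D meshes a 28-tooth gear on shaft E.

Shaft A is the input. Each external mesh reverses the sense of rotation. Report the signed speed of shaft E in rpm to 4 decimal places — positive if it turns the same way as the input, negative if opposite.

Stage 1 [46T→90T]: ω = 701.0000×46/90 = 358.2889 rpm, dir flips to −; running = −358.2889
Stage 2 [90T→75T]: ω = 358.2889×90/75 = 429.9467 rpm, dir flips to +; running = +429.9467
Stage 3 [75T→16T]: ω = 429.9467×75/16 = 2015.3750 rpm, dir flips to −; running = −2015.3750
Stage 4 [16T→28T]: ω = 2015.3750×16/28 = 1151.6429 rpm, dir flips to +; running = +1151.6429

+1151.6429 rpm (same as input, |ω| = 1151.6429 rpm)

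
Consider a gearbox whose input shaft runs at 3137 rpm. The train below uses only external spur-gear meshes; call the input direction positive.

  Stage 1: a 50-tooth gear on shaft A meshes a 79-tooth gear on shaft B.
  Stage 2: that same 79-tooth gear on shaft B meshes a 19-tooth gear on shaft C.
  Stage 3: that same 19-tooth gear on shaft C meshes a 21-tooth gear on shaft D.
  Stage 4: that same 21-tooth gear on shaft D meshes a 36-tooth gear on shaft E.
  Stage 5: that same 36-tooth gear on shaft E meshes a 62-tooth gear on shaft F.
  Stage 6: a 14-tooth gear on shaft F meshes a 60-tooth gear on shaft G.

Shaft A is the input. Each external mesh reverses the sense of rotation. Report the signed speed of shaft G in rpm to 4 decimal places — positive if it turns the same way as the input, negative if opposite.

+590.2957 rpm (same as input, |ω| = 590.2957 rpm)

Stage 1 [50T→79T]: ω = 3137.0000×50/79 = 1985.4430 rpm, dir flips to −; running = −1985.4430
Stage 2 [79T→19T]: ω = 1985.4430×79/19 = 8255.2632 rpm, dir flips to +; running = +8255.2632
Stage 3 [19T→21T]: ω = 8255.2632×19/21 = 7469.0476 rpm, dir flips to −; running = −7469.0476
Stage 4 [21T→36T]: ω = 7469.0476×21/36 = 4356.9444 rpm, dir flips to +; running = +4356.9444
Stage 5 [36T→62T]: ω = 4356.9444×36/62 = 2529.8387 rpm, dir flips to −; running = −2529.8387
Stage 6 [14T→60T]: ω = 2529.8387×14/60 = 590.2957 rpm, dir flips to +; running = +590.2957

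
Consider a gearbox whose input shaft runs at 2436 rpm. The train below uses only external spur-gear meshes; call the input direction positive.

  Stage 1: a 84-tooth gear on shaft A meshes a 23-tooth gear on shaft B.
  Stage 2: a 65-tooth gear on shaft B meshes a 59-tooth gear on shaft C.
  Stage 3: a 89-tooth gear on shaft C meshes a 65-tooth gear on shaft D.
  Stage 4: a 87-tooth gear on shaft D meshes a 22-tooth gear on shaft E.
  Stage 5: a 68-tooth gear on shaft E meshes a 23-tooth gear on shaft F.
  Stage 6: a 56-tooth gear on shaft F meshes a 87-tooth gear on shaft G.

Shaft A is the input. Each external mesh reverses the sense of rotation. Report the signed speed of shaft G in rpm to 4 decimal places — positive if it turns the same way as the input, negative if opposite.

+100998.0879 rpm (same as input, |ω| = 100998.0879 rpm)

Stage 1 [84T→23T]: ω = 2436.0000×84/23 = 8896.6957 rpm, dir flips to −; running = −8896.6957
Stage 2 [65T→59T]: ω = 8896.6957×65/59 = 9801.4444 rpm, dir flips to +; running = +9801.4444
Stage 3 [89T→65T]: ω = 9801.4444×89/65 = 13420.4392 rpm, dir flips to −; running = −13420.4392
Stage 4 [87T→22T]: ω = 13420.4392×87/22 = 53071.7369 rpm, dir flips to +; running = +53071.7369
Stage 5 [68T→23T]: ω = 53071.7369×68/23 = 156907.7437 rpm, dir flips to −; running = −156907.7437
Stage 6 [56T→87T]: ω = 156907.7437×56/87 = 100998.0879 rpm, dir flips to +; running = +100998.0879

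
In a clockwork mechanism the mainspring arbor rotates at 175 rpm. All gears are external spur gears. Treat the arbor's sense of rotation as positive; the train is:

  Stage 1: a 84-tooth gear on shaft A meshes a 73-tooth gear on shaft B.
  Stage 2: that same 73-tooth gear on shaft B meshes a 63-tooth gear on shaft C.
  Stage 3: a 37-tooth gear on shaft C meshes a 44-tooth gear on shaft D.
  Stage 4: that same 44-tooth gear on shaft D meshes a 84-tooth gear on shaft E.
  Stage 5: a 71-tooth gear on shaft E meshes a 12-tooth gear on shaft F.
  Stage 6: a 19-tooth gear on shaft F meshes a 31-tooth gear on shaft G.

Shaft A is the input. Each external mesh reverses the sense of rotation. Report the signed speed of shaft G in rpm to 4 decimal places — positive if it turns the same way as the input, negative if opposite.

+372.7076 rpm (same as input, |ω| = 372.7076 rpm)

Stage 1 [84T→73T]: ω = 175.0000×84/73 = 201.3699 rpm, dir flips to −; running = −201.3699
Stage 2 [73T→63T]: ω = 201.3699×73/63 = 233.3333 rpm, dir flips to +; running = +233.3333
Stage 3 [37T→44T]: ω = 233.3333×37/44 = 196.2121 rpm, dir flips to −; running = −196.2121
Stage 4 [44T→84T]: ω = 196.2121×44/84 = 102.7778 rpm, dir flips to +; running = +102.7778
Stage 5 [71T→12T]: ω = 102.7778×71/12 = 608.1019 rpm, dir flips to −; running = −608.1019
Stage 6 [19T→31T]: ω = 608.1019×19/31 = 372.7076 rpm, dir flips to +; running = +372.7076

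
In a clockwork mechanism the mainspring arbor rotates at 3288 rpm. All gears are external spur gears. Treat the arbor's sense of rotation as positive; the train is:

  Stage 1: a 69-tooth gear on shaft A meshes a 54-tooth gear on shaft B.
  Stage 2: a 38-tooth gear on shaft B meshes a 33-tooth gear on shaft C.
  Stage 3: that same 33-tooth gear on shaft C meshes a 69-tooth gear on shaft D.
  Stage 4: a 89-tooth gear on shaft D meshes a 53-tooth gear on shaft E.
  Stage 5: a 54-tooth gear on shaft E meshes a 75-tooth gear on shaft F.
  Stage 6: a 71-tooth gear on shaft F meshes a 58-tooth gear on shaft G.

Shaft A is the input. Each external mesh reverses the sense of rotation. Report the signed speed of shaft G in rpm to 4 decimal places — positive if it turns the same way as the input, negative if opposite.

Stage 1 [69T→54T]: ω = 3288.0000×69/54 = 4201.3333 rpm, dir flips to −; running = −4201.3333
Stage 2 [38T→33T]: ω = 4201.3333×38/33 = 4837.8990 rpm, dir flips to +; running = +4837.8990
Stage 3 [33T→69T]: ω = 4837.8990×33/69 = 2313.7778 rpm, dir flips to −; running = −2313.7778
Stage 4 [89T→53T]: ω = 2313.7778×89/53 = 3885.4004 rpm, dir flips to +; running = +3885.4004
Stage 5 [54T→75T]: ω = 3885.4004×54/75 = 2797.4883 rpm, dir flips to −; running = −2797.4883
Stage 6 [71T→58T]: ω = 2797.4883×71/58 = 3424.5115 rpm, dir flips to +; running = +3424.5115

+3424.5115 rpm (same as input, |ω| = 3424.5115 rpm)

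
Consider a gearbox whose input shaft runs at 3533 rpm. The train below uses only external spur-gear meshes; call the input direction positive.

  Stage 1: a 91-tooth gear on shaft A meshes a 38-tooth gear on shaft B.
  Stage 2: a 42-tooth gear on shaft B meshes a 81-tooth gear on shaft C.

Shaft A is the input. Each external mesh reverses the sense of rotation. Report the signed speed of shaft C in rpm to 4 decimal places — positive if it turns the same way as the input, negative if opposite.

Stage 1 [91T→38T]: ω = 3533.0000×91/38 = 8460.6053 rpm, dir flips to −; running = −8460.6053
Stage 2 [42T→81T]: ω = 8460.6053×42/81 = 4386.9805 rpm, dir flips to +; running = +4386.9805

+4386.9805 rpm (same as input, |ω| = 4386.9805 rpm)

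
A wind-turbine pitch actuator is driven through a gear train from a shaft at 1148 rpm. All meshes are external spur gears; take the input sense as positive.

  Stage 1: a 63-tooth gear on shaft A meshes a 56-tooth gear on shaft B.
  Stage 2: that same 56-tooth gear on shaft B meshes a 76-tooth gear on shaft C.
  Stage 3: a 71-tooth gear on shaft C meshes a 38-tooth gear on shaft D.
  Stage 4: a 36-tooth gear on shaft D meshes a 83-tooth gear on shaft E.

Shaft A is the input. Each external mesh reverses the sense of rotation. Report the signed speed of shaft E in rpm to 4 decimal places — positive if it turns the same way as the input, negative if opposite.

Stage 1 [63T→56T]: ω = 1148.0000×63/56 = 1291.5000 rpm, dir flips to −; running = −1291.5000
Stage 2 [56T→76T]: ω = 1291.5000×56/76 = 951.6316 rpm, dir flips to +; running = +951.6316
Stage 3 [71T→38T]: ω = 951.6316×71/38 = 1778.0485 rpm, dir flips to −; running = −1778.0485
Stage 4 [36T→83T]: ω = 1778.0485×36/83 = 771.2017 rpm, dir flips to +; running = +771.2017

+771.2017 rpm (same as input, |ω| = 771.2017 rpm)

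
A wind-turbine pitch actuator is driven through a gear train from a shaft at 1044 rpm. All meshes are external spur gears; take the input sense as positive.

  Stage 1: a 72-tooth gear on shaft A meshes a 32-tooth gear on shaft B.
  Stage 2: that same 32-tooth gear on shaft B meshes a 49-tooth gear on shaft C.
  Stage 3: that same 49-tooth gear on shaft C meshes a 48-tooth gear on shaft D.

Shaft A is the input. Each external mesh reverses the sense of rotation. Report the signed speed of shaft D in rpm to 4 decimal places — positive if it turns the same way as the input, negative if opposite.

Stage 1 [72T→32T]: ω = 1044.0000×72/32 = 2349.0000 rpm, dir flips to −; running = −2349.0000
Stage 2 [32T→49T]: ω = 2349.0000×32/49 = 1534.0408 rpm, dir flips to +; running = +1534.0408
Stage 3 [49T→48T]: ω = 1534.0408×49/48 = 1566.0000 rpm, dir flips to −; running = −1566.0000

-1566.0000 rpm (opposite to input, |ω| = 1566.0000 rpm)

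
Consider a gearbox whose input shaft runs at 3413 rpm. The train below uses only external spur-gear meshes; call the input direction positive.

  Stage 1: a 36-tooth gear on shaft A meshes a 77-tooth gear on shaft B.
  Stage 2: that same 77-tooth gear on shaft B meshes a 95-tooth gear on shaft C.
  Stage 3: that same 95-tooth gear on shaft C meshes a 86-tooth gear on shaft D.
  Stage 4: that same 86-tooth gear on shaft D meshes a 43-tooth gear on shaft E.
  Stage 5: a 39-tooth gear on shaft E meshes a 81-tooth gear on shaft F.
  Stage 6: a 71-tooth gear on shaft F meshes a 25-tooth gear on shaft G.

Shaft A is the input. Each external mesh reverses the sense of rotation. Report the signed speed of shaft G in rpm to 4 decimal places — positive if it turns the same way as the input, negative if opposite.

+3907.2236 rpm (same as input, |ω| = 3907.2236 rpm)

Stage 1 [36T→77T]: ω = 3413.0000×36/77 = 1595.6883 rpm, dir flips to −; running = −1595.6883
Stage 2 [77T→95T]: ω = 1595.6883×77/95 = 1293.3474 rpm, dir flips to +; running = +1293.3474
Stage 3 [95T→86T]: ω = 1293.3474×95/86 = 1428.6977 rpm, dir flips to −; running = −1428.6977
Stage 4 [86T→43T]: ω = 1428.6977×86/43 = 2857.3953 rpm, dir flips to +; running = +2857.3953
Stage 5 [39T→81T]: ω = 2857.3953×39/81 = 1375.7829 rpm, dir flips to −; running = −1375.7829
Stage 6 [71T→25T]: ω = 1375.7829×71/25 = 3907.2236 rpm, dir flips to +; running = +3907.2236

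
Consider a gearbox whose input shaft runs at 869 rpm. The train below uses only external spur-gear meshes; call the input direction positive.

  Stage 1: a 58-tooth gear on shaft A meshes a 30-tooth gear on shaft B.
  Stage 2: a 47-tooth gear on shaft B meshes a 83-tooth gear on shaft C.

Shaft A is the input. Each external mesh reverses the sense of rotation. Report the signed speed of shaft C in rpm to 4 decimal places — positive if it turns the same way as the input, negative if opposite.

Stage 1 [58T→30T]: ω = 869.0000×58/30 = 1680.0667 rpm, dir flips to −; running = −1680.0667
Stage 2 [47T→83T]: ω = 1680.0667×47/83 = 951.3631 rpm, dir flips to +; running = +951.3631

+951.3631 rpm (same as input, |ω| = 951.3631 rpm)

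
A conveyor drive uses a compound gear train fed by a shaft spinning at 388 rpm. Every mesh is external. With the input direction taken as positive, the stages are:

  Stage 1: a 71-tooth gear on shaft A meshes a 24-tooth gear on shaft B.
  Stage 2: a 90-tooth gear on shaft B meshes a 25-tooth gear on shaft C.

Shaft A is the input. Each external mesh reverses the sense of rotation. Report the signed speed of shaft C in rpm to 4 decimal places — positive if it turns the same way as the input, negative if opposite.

Stage 1 [71T→24T]: ω = 388.0000×71/24 = 1147.8333 rpm, dir flips to −; running = −1147.8333
Stage 2 [90T→25T]: ω = 1147.8333×90/25 = 4132.2000 rpm, dir flips to +; running = +4132.2000

+4132.2000 rpm (same as input, |ω| = 4132.2000 rpm)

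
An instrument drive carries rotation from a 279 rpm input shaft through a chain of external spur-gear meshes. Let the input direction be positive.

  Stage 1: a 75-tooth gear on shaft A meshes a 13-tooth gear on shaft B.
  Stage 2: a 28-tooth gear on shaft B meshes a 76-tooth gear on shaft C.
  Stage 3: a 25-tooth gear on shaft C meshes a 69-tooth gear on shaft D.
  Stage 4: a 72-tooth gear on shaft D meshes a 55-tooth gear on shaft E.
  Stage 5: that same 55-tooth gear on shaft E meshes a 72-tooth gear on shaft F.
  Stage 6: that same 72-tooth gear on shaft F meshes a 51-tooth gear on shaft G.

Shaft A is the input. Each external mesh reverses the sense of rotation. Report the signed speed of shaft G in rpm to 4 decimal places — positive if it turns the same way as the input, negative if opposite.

Stage 1 [75T→13T]: ω = 279.0000×75/13 = 1609.6154 rpm, dir flips to −; running = −1609.6154
Stage 2 [28T→76T]: ω = 1609.6154×28/76 = 593.0162 rpm, dir flips to +; running = +593.0162
Stage 3 [25T→69T]: ω = 593.0162×25/69 = 214.8609 rpm, dir flips to −; running = −214.8609
Stage 4 [72T→55T]: ω = 214.8609×72/55 = 281.2725 rpm, dir flips to +; running = +281.2725
Stage 5 [55T→72T]: ω = 281.2725×55/72 = 214.8609 rpm, dir flips to −; running = −214.8609
Stage 6 [72T→51T]: ω = 214.8609×72/51 = 303.3331 rpm, dir flips to +; running = +303.3331

+303.3331 rpm (same as input, |ω| = 303.3331 rpm)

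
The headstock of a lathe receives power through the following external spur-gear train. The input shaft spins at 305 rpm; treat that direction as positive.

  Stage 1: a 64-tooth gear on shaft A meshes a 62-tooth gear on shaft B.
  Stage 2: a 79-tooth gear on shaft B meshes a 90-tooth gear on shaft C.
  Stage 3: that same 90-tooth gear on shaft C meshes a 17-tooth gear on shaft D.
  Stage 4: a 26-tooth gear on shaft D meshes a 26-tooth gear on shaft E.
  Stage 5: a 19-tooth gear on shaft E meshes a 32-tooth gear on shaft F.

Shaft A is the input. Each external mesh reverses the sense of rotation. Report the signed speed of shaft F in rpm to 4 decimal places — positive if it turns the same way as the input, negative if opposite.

Stage 1 [64T→62T]: ω = 305.0000×64/62 = 314.8387 rpm, dir flips to −; running = −314.8387
Stage 2 [79T→90T]: ω = 314.8387×79/90 = 276.3584 rpm, dir flips to +; running = +276.3584
Stage 3 [90T→17T]: ω = 276.3584×90/17 = 1463.0740 rpm, dir flips to −; running = −1463.0740
Stage 4 [26T→26T]: ω = 1463.0740×26/26 = 1463.0740 rpm, dir flips to +; running = +1463.0740
Stage 5 [19T→32T]: ω = 1463.0740×19/32 = 868.7002 rpm, dir flips to −; running = −868.7002

-868.7002 rpm (opposite to input, |ω| = 868.7002 rpm)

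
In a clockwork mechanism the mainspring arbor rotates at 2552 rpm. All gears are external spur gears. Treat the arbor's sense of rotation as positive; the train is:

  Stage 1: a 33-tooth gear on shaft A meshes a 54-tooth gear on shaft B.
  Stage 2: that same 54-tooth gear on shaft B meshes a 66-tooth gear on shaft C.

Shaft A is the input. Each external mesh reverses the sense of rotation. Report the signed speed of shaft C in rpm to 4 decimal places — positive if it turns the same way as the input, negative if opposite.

+1276.0000 rpm (same as input, |ω| = 1276.0000 rpm)

Stage 1 [33T→54T]: ω = 2552.0000×33/54 = 1559.5556 rpm, dir flips to −; running = −1559.5556
Stage 2 [54T→66T]: ω = 1559.5556×54/66 = 1276.0000 rpm, dir flips to +; running = +1276.0000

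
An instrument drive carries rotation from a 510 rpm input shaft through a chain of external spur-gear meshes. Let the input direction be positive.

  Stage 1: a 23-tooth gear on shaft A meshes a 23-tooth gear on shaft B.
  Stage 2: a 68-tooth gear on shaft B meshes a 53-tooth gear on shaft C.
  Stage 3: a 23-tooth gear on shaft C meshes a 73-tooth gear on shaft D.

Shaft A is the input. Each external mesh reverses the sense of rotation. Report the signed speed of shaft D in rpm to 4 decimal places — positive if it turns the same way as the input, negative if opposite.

Stage 1 [23T→23T]: ω = 510.0000×23/23 = 510.0000 rpm, dir flips to −; running = −510.0000
Stage 2 [68T→53T]: ω = 510.0000×68/53 = 654.3396 rpm, dir flips to +; running = +654.3396
Stage 3 [23T→73T]: ω = 654.3396×23/73 = 206.1618 rpm, dir flips to −; running = −206.1618

-206.1618 rpm (opposite to input, |ω| = 206.1618 rpm)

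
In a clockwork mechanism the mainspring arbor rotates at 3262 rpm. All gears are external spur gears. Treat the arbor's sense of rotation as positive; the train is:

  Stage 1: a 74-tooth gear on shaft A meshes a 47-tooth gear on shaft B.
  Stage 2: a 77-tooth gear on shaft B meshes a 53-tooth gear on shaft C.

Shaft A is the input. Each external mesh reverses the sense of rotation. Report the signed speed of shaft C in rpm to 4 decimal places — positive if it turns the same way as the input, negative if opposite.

Stage 1 [74T→47T]: ω = 3262.0000×74/47 = 5135.9149 rpm, dir flips to −; running = −5135.9149
Stage 2 [77T→53T]: ω = 5135.9149×77/53 = 7461.6122 rpm, dir flips to +; running = +7461.6122

+7461.6122 rpm (same as input, |ω| = 7461.6122 rpm)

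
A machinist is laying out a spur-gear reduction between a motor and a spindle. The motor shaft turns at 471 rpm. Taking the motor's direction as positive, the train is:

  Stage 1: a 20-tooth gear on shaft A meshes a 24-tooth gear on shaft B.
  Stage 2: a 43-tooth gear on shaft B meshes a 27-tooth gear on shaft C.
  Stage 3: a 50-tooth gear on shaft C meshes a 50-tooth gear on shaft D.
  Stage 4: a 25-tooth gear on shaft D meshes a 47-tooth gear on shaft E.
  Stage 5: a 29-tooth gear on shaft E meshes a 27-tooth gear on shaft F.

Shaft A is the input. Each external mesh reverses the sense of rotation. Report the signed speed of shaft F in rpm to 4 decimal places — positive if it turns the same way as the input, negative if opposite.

Stage 1 [20T→24T]: ω = 471.0000×20/24 = 392.5000 rpm, dir flips to −; running = −392.5000
Stage 2 [43T→27T]: ω = 392.5000×43/27 = 625.0926 rpm, dir flips to +; running = +625.0926
Stage 3 [50T→50T]: ω = 625.0926×50/50 = 625.0926 rpm, dir flips to −; running = −625.0926
Stage 4 [25T→47T]: ω = 625.0926×25/47 = 332.4961 rpm, dir flips to +; running = +332.4961
Stage 5 [29T→27T]: ω = 332.4961×29/27 = 357.1254 rpm, dir flips to −; running = −357.1254

-357.1254 rpm (opposite to input, |ω| = 357.1254 rpm)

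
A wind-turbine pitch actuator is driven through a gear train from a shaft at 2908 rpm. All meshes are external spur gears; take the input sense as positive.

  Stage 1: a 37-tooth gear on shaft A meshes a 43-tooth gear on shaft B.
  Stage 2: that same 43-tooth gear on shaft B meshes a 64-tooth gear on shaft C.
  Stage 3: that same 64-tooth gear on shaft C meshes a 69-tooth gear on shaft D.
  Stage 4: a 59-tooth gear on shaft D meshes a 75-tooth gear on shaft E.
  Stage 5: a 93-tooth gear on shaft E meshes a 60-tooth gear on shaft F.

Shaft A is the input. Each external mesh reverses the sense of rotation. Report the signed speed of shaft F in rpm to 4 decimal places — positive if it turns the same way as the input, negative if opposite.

-1901.3825 rpm (opposite to input, |ω| = 1901.3825 rpm)

Stage 1 [37T→43T]: ω = 2908.0000×37/43 = 2502.2326 rpm, dir flips to −; running = −2502.2326
Stage 2 [43T→64T]: ω = 2502.2326×43/64 = 1681.1875 rpm, dir flips to +; running = +1681.1875
Stage 3 [64T→69T]: ω = 1681.1875×64/69 = 1559.3623 rpm, dir flips to −; running = −1559.3623
Stage 4 [59T→75T]: ω = 1559.3623×59/75 = 1226.6984 rpm, dir flips to +; running = +1226.6984
Stage 5 [93T→60T]: ω = 1226.6984×93/60 = 1901.3825 rpm, dir flips to −; running = −1901.3825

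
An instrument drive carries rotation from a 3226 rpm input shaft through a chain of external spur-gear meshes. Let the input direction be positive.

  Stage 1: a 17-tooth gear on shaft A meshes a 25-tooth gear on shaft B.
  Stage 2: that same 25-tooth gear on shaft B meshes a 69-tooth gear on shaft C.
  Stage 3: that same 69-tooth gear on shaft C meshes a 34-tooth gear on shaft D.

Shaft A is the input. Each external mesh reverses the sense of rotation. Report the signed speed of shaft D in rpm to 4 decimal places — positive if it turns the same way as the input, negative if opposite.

Stage 1 [17T→25T]: ω = 3226.0000×17/25 = 2193.6800 rpm, dir flips to −; running = −2193.6800
Stage 2 [25T→69T]: ω = 2193.6800×25/69 = 794.8116 rpm, dir flips to +; running = +794.8116
Stage 3 [69T→34T]: ω = 794.8116×69/34 = 1613.0000 rpm, dir flips to −; running = −1613.0000

-1613.0000 rpm (opposite to input, |ω| = 1613.0000 rpm)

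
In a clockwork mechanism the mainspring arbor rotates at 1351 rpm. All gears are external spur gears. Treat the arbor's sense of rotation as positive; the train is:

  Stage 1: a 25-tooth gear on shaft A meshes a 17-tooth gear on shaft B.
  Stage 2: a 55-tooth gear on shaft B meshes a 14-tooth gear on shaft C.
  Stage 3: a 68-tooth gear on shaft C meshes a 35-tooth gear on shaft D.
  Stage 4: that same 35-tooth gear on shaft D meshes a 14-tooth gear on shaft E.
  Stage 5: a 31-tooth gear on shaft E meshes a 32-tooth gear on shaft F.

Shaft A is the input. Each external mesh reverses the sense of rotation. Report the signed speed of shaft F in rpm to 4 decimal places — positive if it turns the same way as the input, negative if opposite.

Stage 1 [25T→17T]: ω = 1351.0000×25/17 = 1986.7647 rpm, dir flips to −; running = −1986.7647
Stage 2 [55T→14T]: ω = 1986.7647×55/14 = 7805.1471 rpm, dir flips to +; running = +7805.1471
Stage 3 [68T→35T]: ω = 7805.1471×68/35 = 15164.2857 rpm, dir flips to −; running = −15164.2857
Stage 4 [35T→14T]: ω = 15164.2857×35/14 = 37910.7143 rpm, dir flips to +; running = +37910.7143
Stage 5 [31T→32T]: ω = 37910.7143×31/32 = 36726.0045 rpm, dir flips to −; running = −36726.0045

-36726.0045 rpm (opposite to input, |ω| = 36726.0045 rpm)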